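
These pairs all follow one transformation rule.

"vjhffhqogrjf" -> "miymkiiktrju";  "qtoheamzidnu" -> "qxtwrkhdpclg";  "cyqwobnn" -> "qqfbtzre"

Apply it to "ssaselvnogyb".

The pattern: shift every letter 3 places forward in the alphabet (wrapping around), then move the last 2 characters to the front (rotate right by 2).
For "ssaselvnogyb" the result is "bevvdvhoyqrj".

bevvdvhoyqrj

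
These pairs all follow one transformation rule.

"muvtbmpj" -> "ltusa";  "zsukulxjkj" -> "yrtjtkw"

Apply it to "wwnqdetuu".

vvmpcd

Rule — shift every letter 1 place backward in the alphabet (wrapping around), then delete the last 3 characters.
Working it through for "wwnqdetuu": intermediate "vvmpcdstt", final "vvmpcd".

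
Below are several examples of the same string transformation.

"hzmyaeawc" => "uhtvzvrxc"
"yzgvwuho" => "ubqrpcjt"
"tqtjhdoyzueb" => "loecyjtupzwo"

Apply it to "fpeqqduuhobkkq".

The pattern: shift every letter 5 places backward in the alphabet (wrapping around), then move the first character to the end.
Working it through for "fpeqqduuhobkkq": intermediate "akzllyppcjwffl", final "kzllyppcjwffla".

kzllyppcjwffla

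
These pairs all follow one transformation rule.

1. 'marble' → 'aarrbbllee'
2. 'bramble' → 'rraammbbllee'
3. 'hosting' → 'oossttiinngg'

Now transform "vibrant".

iibbrraanntt

Looking at the pairs, the operation is to double every character, then delete the first 2 characters.
"vibrant" → "vviibbrraanntt" → "iibbrraanntt".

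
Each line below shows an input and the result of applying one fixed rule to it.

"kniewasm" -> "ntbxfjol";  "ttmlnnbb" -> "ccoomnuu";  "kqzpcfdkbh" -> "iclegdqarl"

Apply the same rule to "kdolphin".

The pattern: reverse the string, then shift every letter 1 place forward in the alphabet (wrapping around).
"kdolphin" → "nihplodk" → "ojiqmpel".

ojiqmpel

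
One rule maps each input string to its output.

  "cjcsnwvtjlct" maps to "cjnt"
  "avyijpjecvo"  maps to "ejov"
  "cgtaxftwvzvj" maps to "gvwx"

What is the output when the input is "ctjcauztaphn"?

Rule — keep one character in every 3, starting at position 2 (positions 2nd, 5th, 8th, ...), then sort the characters into alphabetical order.
For "ctjcauztaphn" the result is "ahtt".

ahtt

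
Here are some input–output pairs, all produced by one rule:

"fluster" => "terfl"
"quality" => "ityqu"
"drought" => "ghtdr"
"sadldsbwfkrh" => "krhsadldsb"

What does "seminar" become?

Each output is the input with this applied: move the last 3 characters to the front (rotate right by 3), then delete the last 2 characters.
Working it through for "seminar": intermediate "narsemi", final "narse".
(Check on "sadldsbwfkrh": → "krhsadldsbwf" → "krhsadldsb" ✓)

narse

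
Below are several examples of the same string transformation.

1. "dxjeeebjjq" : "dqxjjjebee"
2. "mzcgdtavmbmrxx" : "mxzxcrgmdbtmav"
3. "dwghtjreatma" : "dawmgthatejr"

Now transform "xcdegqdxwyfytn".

xnctdyefgyqwdx

What's happening: take characters alternately from the front and the back (1st, last, 2nd, 2nd-last, ...).
On "xcdegqdxwyfytn" that produces "xnctdyefgyqwdx".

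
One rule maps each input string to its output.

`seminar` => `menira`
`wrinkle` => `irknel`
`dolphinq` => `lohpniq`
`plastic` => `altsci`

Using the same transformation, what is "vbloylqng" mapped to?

In each case the input is transformed by: delete the first character, then swap each adjacent pair of characters (1↔2, 3↔4, ...).
Applying both steps to "vbloylqng": "bloylqng", then "lbyoqlgn".
(Check on "plastic": → "lastic" → "altsci" ✓)

lbyoqlgn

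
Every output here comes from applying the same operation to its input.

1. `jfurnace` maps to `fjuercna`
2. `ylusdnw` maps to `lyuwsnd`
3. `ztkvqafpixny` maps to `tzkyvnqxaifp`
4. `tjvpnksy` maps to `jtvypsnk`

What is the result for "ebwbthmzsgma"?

bewabmtghsmz

The pattern: move the first character to the end, then take characters alternately from the front and the back (1st, last, 2nd, 2nd-last, ...).
Applying both steps to "ebwbthmzsgma": "bwbthmzsgmae", then "bewabmtghsmz".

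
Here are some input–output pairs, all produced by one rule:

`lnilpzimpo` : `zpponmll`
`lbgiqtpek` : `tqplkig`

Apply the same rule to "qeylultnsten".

yuttsqnnll

The rule is to sort the characters into reverse alphabetical order, then delete the last 2 characters.
For "qeylultnsten", step one produces "yuttsqnnllee"; step two turns that into "yuttsqnnll".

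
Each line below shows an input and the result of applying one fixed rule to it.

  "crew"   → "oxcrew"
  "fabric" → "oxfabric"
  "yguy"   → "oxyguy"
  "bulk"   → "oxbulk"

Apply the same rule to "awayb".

What's happening: prepend "ox".
For "awayb" the result is "oxawayb".

oxawayb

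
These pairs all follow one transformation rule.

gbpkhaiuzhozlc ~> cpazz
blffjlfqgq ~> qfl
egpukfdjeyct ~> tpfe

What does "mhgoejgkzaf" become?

The pattern: move the last 2 characters to the front (rotate right by 2), then keep one character in every 3, starting at position 2 (positions 2nd, 5th, 8th, ...).
So "mhgoejgkzaf" becomes "fgjz".

fgjz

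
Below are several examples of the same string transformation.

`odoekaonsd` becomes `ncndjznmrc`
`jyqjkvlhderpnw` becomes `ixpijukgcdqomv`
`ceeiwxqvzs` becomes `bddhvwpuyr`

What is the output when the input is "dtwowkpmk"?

csvnvjolj

Looking at the pairs, the operation is to shift every letter 1 place backward in the alphabet (wrapping around).
"dtwowkpmk" → "csvnvjolj".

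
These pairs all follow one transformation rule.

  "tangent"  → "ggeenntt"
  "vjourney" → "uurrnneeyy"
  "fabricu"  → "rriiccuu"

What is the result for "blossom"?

ssssoomm

The rule is to delete the first 3 characters, then double every character.
"blossom" → "ssom" → "ssssoomm".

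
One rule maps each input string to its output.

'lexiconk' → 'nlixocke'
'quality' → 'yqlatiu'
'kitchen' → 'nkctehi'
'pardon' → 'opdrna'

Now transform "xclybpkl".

In each case the input is transformed by: swap each adjacent pair of characters (1↔2, 3↔4, ...), then swap the first and last characters.
For "xclybpkl", step one produces "cxylpblk"; step two turns that into "kxylpblc".

kxylpblc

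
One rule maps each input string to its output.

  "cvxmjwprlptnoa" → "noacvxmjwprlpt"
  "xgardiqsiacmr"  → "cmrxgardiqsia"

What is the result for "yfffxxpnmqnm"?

Each output is the input with this applied: move the last 3 characters to the front (rotate right by 3).
"yfffxxpnmqnm" → "qnmyfffxxpnm".

qnmyfffxxpnm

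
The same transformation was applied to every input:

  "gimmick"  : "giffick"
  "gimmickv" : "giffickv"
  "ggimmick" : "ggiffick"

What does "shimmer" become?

shiffer

Each output is the input with this applied: replace every "m" with "f".
For "shimmer" the result is "shiffer".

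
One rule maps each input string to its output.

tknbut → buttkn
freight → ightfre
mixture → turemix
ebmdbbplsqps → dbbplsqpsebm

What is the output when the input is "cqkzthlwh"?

zthlwhcqk

In each case the input is transformed by: move the first 3 characters to the end (rotate left by 3).
"cqkzthlwh" → "zthlwhcqk".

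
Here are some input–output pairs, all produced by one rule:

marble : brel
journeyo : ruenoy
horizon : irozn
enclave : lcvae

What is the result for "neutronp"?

tuorpn

In each case the input is transformed by: swap each adjacent pair of characters (1↔2, 3↔4, ...), then delete the first 2 characters.
Starting from "neutronp": after the first operation, "entuorpn"; after the second, "tuorpn".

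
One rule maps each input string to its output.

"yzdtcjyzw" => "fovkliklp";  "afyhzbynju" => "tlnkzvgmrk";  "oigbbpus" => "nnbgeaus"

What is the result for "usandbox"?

The rule is to move the first 3 characters to the end (rotate left by 3), then shift every letter 12 places forward in the alphabet (wrapping around).
"usandbox" → "ndboxusa" → "zpnajgem".

zpnajgem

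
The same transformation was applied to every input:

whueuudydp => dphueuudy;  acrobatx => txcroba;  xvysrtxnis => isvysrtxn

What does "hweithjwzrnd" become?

ndweithjwzr

The pattern: delete the first character, then move the last 2 characters to the front (rotate right by 2).
For "hweithjwzrnd", step one produces "weithjwzrnd"; step two turns that into "ndweithjwzr".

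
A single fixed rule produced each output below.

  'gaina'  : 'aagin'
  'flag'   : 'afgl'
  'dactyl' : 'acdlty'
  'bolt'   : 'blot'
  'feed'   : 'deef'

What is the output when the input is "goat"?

Looking at the pairs, the operation is to sort the characters into alphabetical order.
For "goat" the result is "agot".

agot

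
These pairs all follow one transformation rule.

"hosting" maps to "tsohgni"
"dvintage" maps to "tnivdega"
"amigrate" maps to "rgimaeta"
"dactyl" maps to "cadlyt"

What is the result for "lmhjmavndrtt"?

In each case the input is transformed by: reverse the string, then move the first 3 characters to the end (rotate left by 3).
For "lmhjmavndrtt", step one produces "ttrdnvamjhml"; step two turns that into "dnvamjhmlttr".

dnvamjhmlttr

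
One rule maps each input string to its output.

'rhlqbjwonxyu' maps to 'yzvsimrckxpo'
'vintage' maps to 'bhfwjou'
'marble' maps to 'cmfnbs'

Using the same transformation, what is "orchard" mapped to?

bsepsdi

The pattern: shift every letter 1 place forward in the alphabet (wrapping around), then move the last 3 characters to the front (rotate right by 3).
Doing the same to "orchard": "bsepsdi".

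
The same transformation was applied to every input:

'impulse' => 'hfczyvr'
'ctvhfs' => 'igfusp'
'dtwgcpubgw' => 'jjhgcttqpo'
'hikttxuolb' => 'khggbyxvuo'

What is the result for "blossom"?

ffbbzyo

The rule is to sort the characters into reverse alphabetical order, then shift every letter 13 places forward in the alphabet (wrapping around) — i.e. ROT13.
Starting from "blossom": after the first operation, "ssoomlb"; after the second, "ffbbzyo".
(Check on "ctvhfs": → "vtshfc" → "igfusp" ✓)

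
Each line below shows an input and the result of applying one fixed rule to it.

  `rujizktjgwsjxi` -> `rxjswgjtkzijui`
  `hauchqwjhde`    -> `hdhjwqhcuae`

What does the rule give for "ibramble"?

ilbmarbe

The transformation: swap the first and last characters, then reverse the string.
On "ibramble": the first step gives "ebrambli", and the second then gives "ilbmarbe".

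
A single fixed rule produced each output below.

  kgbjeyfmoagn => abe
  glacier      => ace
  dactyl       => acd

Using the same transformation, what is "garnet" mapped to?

aeg

Rule — sort the characters into alphabetical order, then keep only the first 3 characters.
Working it through for "garnet": intermediate "aegnrt", final "aeg".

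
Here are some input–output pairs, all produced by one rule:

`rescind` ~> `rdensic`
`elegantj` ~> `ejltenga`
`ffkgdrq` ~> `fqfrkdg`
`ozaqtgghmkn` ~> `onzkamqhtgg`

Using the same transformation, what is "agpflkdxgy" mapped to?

ayggpxfdlk

The transformation: take characters alternately from the front and the back (1st, last, 2nd, 2nd-last, ...).
Applying that to "agpflkdxgy" gives "ayggpxfdlk".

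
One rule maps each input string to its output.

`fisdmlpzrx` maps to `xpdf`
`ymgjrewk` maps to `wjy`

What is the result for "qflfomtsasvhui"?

ustfq

The rule is to keep one character in every 3, starting at position 1 (positions 1st, 4th, 7th, ...), then reverse the string.
Applying that to "qflfomtsasvhui" gives "ustfq".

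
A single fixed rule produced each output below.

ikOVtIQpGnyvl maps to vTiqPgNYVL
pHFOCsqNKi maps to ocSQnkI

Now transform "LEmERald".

erALD

The transformation: delete the first 3 characters, then flip the case of every letter.
On "LEmERald": the first step gives "ERald", and the second then gives "erALD".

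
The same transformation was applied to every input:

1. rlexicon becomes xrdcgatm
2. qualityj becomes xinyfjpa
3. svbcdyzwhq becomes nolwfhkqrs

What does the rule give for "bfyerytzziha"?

Looking at the pairs, the operation is to swap the front and back halves of the string, then shift every letter 11 places backward in the alphabet (wrapping around).
Starting from "bfyerytzziha": after the first operation, "tzzihabfyery"; after the second, "iooxwpquntgn".

iooxwpquntgn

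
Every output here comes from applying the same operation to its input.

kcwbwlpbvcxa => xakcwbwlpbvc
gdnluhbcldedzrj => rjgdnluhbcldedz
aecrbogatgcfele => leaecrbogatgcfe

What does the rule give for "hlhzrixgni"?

Rule — move the last 2 characters to the front (rotate right by 2).
"hlhzrixgni" → "nihlhzrixg".

nihlhzrixg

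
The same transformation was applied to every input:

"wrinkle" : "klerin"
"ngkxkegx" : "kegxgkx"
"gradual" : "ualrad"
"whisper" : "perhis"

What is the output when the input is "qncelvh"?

lvhnce

The transformation: delete the first character, then move the first 3 characters to the end (rotate left by 3).
"qncelvh" → "ncelvh" → "lvhnce".
(Check on "ngkxkegx": → "gkxkegx" → "kegxgkx" ✓)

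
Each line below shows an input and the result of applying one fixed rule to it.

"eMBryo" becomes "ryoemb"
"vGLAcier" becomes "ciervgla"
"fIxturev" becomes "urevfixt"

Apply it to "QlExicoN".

Looking at the pairs, the operation is to swap the front and back halves of the string, then convert every letter to lowercase.
"QlExicoN" → "icoNQlEx" → "iconqlex".
(Check on "vGLAcier": → "ciervGLA" → "ciervgla" ✓)

iconqlex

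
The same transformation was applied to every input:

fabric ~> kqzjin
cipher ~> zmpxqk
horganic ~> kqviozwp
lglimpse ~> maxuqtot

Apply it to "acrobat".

bijwzki

Rule — shift every letter 8 places forward in the alphabet (wrapping around), then reverse the string.
Applying both steps to "acrobat": "ikzwjib", then "bijwzki".
(Check on "fabric": → "nijzqk" → "kqzjin" ✓)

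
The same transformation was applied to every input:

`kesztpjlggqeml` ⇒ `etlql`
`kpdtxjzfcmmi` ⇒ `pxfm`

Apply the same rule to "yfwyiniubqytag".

Rule — keep one character in every 3, starting at position 2 (positions 2nd, 5th, 8th, ...).
On "yfwyiniubqytag" that produces "fiuyg".

fiuyg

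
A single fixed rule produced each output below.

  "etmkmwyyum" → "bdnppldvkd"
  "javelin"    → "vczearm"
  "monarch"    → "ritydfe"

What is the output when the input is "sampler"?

gcvijrd

Each output is the input with this applied: move the first 3 characters to the end (rotate left by 3), then shift every letter 9 places backward in the alphabet (wrapping around).
For "sampler", step one produces "plersam"; step two turns that into "gcvijrd".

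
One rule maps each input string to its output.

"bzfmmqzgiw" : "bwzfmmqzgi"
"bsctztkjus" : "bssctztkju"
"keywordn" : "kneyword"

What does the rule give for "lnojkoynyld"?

Rule — swap the first and last characters, then move the last character to the front.
For "lnojkoynyld" the result is "ldnojkoynyl".

ldnojkoynyl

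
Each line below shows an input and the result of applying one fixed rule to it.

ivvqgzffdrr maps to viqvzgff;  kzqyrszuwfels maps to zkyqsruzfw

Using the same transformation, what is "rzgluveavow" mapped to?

zrlgvuae

What's happening: delete the last 3 characters, then swap each adjacent pair of characters (1↔2, 3↔4, ...).
Starting from "rzgluveavow": after the first operation, "rzgluvea"; after the second, "zrlgvuae".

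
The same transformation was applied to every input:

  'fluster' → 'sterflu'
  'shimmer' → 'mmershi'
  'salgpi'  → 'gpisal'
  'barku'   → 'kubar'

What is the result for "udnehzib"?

Each output is the input with this applied: move the first 3 characters to the end (rotate left by 3).
Doing the same to "udnehzib": "ehzibudn".

ehzibudn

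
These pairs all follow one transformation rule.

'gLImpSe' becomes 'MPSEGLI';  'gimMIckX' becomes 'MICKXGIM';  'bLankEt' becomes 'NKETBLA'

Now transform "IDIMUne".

The transformation: move the first 3 characters to the end (rotate left by 3), then convert every letter to uppercase.
For "IDIMUne", step one produces "MUneIDI"; step two turns that into "MUNEIDI".

MUNEIDI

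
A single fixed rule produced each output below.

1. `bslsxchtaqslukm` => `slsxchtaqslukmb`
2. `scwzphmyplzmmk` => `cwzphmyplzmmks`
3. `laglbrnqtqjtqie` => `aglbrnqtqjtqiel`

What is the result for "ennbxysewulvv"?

nnbxysewulvve

What's happening: move the first character to the end.
On "ennbxysewulvv" that produces "nnbxysewulvve".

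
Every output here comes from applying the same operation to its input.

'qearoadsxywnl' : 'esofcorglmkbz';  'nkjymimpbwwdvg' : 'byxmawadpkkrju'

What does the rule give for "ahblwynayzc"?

ovpzkmbomnq

The pattern: shift every letter 12 places backward in the alphabet (wrapping around).
On "ahblwynayzc" that produces "ovpzkmbomnq".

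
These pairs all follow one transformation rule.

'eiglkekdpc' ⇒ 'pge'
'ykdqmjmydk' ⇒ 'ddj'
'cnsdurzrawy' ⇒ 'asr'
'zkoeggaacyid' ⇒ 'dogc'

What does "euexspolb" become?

bep

Looking at the pairs, the operation is to keep one character in every 3, starting at position 3 (positions 3rd, 6th, 9th, ...), then move the last character to the front.
Applying that to "euexspolb" gives "bep".
(Check on "ykdqmjmydk": → "djd" → "ddj" ✓)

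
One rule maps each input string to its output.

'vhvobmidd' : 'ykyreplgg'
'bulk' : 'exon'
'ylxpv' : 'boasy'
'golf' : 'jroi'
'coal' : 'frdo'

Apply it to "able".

deoh

The rule is to shift every letter 3 places forward in the alphabet (wrapping around).
So "able" becomes "deoh".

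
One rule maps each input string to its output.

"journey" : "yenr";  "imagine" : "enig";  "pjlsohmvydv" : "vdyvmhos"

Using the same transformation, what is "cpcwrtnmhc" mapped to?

chmntrw

In each case the input is transformed by: delete the first 3 characters, then reverse the string.
Starting from "cpcwrtnmhc": after the first operation, "wrtnmhc"; after the second, "chmntrw".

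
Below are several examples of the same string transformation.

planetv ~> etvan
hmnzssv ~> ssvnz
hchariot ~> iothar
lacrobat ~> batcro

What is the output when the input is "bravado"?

adoav

In each case the input is transformed by: delete the first 2 characters, then move the last 3 characters to the front (rotate right by 3).
Applying that to "bravado" gives "adoav".
(Check on "planetv": → "anetv" → "etvan" ✓)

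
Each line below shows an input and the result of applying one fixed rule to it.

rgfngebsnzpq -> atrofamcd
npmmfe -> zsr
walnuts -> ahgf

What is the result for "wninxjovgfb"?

akwbitso

Each output is the input with this applied: delete the first 3 characters, then shift every letter 13 places forward in the alphabet (wrapping around) — i.e. ROT13.
Applying both steps to "wninxjovgfb": "nxjovgfb", then "akwbitso".
(Check on "npmmfe": → "mfe" → "zsr" ✓)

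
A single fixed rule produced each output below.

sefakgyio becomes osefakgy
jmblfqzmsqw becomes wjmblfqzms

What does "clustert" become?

What's happening: move the last 2 characters to the front (rotate right by 2), then delete the first character.
For "clustert", step one produces "rtcluste"; step two turns that into "tcluste".

tcluste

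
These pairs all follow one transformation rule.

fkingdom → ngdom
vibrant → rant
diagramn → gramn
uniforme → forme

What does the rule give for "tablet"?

let

Rule — delete the first 3 characters.
For "tablet" the result is "let".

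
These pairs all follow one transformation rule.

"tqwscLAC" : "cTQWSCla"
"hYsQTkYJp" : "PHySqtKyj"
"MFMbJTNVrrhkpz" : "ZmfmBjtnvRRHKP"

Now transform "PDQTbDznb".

BpdqtBdZN

The rule is to move the last character to the front, then flip the case of every letter.
"PDQTbDznb" → "bPDQTbDzn" → "BpdqtBdZN".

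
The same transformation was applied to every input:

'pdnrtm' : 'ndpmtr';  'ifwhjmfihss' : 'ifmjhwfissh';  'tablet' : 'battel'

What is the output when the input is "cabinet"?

Rule — move the last 3 characters to the front (rotate right by 3), then reverse the string.
Starting from "cabinet": after the first operation, "netcabi"; after the second, "ibacten".

ibacten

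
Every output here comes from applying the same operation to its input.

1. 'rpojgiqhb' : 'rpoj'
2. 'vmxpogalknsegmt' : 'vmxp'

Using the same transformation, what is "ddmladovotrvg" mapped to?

ddml

What's happening: keep only the first 4 characters.
So "ddmladovotrvg" becomes "ddml".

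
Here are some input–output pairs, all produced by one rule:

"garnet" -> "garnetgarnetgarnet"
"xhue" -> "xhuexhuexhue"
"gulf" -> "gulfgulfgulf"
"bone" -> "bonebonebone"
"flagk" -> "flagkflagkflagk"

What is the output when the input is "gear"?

geargeargear

The transformation: write the whole string 3 times in a row.
Doing the same to "gear": "geargeargear".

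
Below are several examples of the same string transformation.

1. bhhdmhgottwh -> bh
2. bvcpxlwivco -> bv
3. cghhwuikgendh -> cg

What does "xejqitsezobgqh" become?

xe

The rule is to keep only the first 2 characters.
So "xejqitsezobgqh" becomes "xe".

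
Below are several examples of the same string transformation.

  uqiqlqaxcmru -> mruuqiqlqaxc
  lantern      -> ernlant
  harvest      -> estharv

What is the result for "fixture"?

urefixt

The transformation: move the last 3 characters to the front (rotate right by 3).
"fixture" → "urefixt".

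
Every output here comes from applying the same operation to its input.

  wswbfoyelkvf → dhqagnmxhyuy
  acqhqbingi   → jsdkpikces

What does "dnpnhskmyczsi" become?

The transformation: move the first 3 characters to the end (rotate left by 3), then shift every letter 2 places forward in the alphabet (wrapping around).
So "dnpnhskmyczsi" becomes "pjumoaebukfpr".

pjumoaebukfpr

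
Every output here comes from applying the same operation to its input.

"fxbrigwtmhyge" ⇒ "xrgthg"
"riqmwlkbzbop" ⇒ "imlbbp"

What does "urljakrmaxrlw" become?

The rule is to keep every other character starting from the second (positions 2nd, 4th, 6th, ...).
Applying that to "urljakrmaxrlw" gives "rjkmxl".

rjkmxl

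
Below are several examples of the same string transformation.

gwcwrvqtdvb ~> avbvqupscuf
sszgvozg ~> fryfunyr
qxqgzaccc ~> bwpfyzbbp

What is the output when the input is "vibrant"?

Looking at the pairs, the operation is to swap the first and last characters, then shift every letter 1 place backward in the alphabet (wrapping around).
On "vibrant": the first step gives "tibranv", and the second then gives "shaqzmu".

shaqzmu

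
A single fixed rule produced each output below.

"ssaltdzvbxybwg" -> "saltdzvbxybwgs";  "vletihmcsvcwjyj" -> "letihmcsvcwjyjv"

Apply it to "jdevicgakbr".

devicgakbrj

Looking at the pairs, the operation is to move the first character to the end.
So "jdevicgakbr" becomes "devicgakbrj".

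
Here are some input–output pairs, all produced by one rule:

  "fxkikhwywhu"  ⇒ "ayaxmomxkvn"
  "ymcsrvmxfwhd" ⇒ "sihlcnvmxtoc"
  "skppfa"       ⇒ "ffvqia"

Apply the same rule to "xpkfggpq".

The pattern: move the first 2 characters to the end (rotate left by 2), then shift every letter 10 places backward in the alphabet (wrapping around).
Starting from "xpkfggpq": after the first operation, "kfggpqxp"; after the second, "avwwfgnf".

avwwfgnf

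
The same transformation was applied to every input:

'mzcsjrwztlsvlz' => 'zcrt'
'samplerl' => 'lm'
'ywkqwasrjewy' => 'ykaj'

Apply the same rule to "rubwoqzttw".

wbq

The rule is to move the last 3 characters to the front (rotate right by 3), then keep one character in every 3, starting at position 3 (positions 3rd, 6th, 9th, ...).
For "rubwoqzttw", step one produces "ttwrubwoqz"; step two turns that into "wbq".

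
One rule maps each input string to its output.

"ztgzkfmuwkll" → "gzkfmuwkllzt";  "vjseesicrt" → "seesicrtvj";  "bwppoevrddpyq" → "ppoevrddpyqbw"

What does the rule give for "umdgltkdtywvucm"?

What's happening: move the first 2 characters to the end (rotate left by 2).
"umdgltkdtywvucm" → "dgltkdtywvucmum".

dgltkdtywvucmum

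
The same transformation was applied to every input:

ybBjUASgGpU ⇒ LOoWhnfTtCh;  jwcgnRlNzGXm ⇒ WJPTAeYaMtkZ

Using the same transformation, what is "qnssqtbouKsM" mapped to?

DAFFDGOBHxFz

In each case the input is transformed by: flip the case of every letter, then shift every letter 13 places forward in the alphabet (wrapping around) — i.e. ROT13.
For "qnssqtbouKsM", step one produces "QNSSQTBOUkSm"; step two turns that into "DAFFDGOBHxFz".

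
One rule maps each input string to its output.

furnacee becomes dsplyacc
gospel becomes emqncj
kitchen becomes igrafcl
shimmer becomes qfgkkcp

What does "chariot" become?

afypgmr

What's happening: shift every letter 2 places backward in the alphabet (wrapping around).
Applying that to "chariot" gives "afypgmr".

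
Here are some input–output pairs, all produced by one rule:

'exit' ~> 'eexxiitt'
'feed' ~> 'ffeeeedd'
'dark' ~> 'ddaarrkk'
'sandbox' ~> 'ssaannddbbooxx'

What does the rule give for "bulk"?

bbuullkk

What's happening: double every character.
So "bulk" becomes "bbuullkk".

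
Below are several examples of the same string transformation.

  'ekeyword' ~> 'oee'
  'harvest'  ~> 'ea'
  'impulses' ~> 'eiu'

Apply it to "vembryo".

The pattern: move the last 3 characters to the front (rotate right by 3), then keep only the vowels.
Starting from "vembryo": after the first operation, "ryovemb"; after the second, "oe".

oe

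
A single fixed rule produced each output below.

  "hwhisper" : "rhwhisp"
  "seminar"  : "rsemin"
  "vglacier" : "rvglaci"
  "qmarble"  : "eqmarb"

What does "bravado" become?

obrava

The transformation: move the last character to the front, then delete the last character.
Working it through for "bravado": intermediate "obravad", final "obrava".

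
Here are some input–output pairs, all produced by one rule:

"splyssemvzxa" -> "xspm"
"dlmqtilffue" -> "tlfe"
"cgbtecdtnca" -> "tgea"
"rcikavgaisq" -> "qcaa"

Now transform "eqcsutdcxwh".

uqhc

Each output is the input with this applied: keep one character in every 3, starting at position 2 (positions 2nd, 5th, 8th, ...), then sort the characters into reverse alphabetical order.
Working it through for "eqcsutdcxwh": intermediate "quch", final "uqhc".
(Check on "dlmqtilffue": → "ltfe" → "tlfe" ✓)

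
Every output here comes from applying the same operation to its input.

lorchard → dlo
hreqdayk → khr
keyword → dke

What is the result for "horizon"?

nho

Looking at the pairs, the operation is to move the last character to the front, then keep only the first 3 characters.
"horizon" → "nhorizo" → "nho".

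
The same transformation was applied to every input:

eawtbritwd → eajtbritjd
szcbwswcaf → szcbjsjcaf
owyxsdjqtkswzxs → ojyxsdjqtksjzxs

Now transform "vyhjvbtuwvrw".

vyhjvbtujvrj

Rule — replace every "w" with "j".
Doing the same to "vyhjvbtuwvrw": "vyhjvbtujvrj".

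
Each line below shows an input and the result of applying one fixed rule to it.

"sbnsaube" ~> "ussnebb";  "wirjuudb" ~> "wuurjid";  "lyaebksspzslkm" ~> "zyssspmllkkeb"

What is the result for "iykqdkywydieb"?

yyywqkkiiedd

In each case the input is transformed by: sort the characters into reverse alphabetical order, then delete the last character.
Applying both steps to "iykqdkywydieb": "yyywqkkiieddb", then "yyywqkkiiedd".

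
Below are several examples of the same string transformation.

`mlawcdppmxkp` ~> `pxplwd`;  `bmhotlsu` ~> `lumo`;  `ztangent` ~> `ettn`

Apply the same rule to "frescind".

The rule is to keep every other character starting from the second (positions 2nd, 4th, 6th, ...), then swap the front and back halves of the string.
Applying that to "frescind" gives "idrs".

idrs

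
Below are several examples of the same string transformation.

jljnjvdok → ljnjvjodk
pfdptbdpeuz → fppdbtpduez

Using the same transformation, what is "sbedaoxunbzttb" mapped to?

In each case the input is transformed by: swap each adjacent pair of characters (1↔2, 3↔4, ...).
"sbedaoxunbzttb" → "bsdeoauxbntzbt".

bsdeoauxbntzbt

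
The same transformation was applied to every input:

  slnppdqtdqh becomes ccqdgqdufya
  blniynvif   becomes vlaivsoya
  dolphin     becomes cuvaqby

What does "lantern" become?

greayna

What's happening: shift every letter 13 places forward in the alphabet (wrapping around) — i.e. ROT13, then move the first 3 characters to the end (rotate left by 3).
Applying both steps to "lantern": "ynagrea", then "greayna".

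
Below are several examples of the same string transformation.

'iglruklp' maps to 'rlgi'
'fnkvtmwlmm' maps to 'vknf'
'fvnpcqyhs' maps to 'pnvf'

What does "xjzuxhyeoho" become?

Looking at the pairs, the operation is to reverse the string, then keep only the last 4 characters.
On "xjzuxhyeoho": the first step gives "ohoeyhxuzjx", and the second then gives "uzjx".

uzjx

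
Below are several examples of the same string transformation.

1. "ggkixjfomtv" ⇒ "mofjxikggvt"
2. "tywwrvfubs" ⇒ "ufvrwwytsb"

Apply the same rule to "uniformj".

rofinujm

The pattern: move the last 2 characters to the front (rotate right by 2), then reverse the string.
"uniformj" → "rofinujm".
(Check on "tywwrvfubs": → "bstywwrvfu" → "ufvrwwytsb" ✓)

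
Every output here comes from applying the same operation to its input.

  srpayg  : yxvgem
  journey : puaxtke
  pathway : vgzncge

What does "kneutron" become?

qtkazxut

Each output is the input with this applied: shift every letter 6 places forward in the alphabet (wrapping around).
"kneutron" → "qtkazxut".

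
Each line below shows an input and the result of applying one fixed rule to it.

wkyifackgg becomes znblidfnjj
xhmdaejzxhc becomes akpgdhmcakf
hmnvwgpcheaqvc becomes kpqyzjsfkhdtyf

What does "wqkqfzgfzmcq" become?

ztnticjicpft

Rule — shift every letter 3 places forward in the alphabet (wrapping around).
For "wqkqfzgfzmcq" the result is "ztnticjicpft".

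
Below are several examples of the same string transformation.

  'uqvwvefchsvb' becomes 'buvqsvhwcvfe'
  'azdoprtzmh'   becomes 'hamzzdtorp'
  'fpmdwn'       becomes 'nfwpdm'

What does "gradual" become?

In each case the input is transformed by: reverse the string, then take characters alternately from the front and the back (1st, last, 2nd, 2nd-last, ...).
On "gradual": the first step gives "laudarg", and the second then gives "lgaruad".

lgaruad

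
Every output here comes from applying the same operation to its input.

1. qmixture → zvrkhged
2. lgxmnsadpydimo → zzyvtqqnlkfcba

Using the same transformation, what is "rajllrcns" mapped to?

Looking at the pairs, the operation is to shift every letter 13 places forward in the alphabet (wrapping around) — i.e. ROT13, then sort the characters into reverse alphabetical order.
Working it through for "rajllrcns": intermediate "enwyyepaf", final "yywpnfeea".

yywpnfeea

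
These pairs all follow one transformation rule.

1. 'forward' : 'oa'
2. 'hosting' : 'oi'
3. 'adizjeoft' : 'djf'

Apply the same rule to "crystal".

In each case the input is transformed by: keep one character in every 3, starting at position 2 (positions 2nd, 5th, 8th, ...).
So "crystal" becomes "rt".

rt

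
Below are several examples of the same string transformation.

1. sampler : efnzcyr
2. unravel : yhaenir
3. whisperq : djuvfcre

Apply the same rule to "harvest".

Looking at the pairs, the operation is to move the last character to the front, then shift every letter 13 places forward in the alphabet (wrapping around) — i.e. ROT13.
On "harvest": the first step gives "tharves", and the second then gives "guneirf".

guneirf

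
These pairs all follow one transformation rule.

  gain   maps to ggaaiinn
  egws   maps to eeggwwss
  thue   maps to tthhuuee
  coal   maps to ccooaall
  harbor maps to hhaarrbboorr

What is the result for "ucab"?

The transformation: double every character.
So "ucab" becomes "uuccaabb".

uuccaabb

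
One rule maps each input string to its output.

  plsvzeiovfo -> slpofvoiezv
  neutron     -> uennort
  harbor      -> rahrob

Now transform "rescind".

serdnic

Each output is the input with this applied: reverse the string, then move the last 3 characters to the front (rotate right by 3).
"rescind" → "dnicser" → "serdnic".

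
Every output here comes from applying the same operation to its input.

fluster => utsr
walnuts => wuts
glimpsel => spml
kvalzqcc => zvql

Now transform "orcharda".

rroh

The rule is to sort the characters into reverse alphabetical order, then keep only the first 4 characters.
"orcharda" → "rrohdcaa" → "rroh".
(Check on "walnuts": → "wutsnla" → "wuts" ✓)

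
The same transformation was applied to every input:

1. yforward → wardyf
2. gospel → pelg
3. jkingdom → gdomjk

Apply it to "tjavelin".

What's happening: swap the front and back halves of the string, then delete the last 2 characters.
Starting from "tjavelin": after the first operation, "elintjav"; after the second, "elintj".
(Check on "jkingdom": → "gdomjkin" → "gdomjk" ✓)

elintj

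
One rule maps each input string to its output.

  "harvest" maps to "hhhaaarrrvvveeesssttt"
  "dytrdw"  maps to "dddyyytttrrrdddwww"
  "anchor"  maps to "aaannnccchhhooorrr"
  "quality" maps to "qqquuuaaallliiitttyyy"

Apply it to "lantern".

Rule — repeat every character 3 times.
So "lantern" becomes "lllaaannnttteeerrrnnn".

lllaaannnttteeerrrnnn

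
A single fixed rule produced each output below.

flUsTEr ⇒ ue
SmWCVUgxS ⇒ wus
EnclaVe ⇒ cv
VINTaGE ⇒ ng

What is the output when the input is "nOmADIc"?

mi

What's happening: keep one character in every 3, starting at position 3 (positions 3rd, 6th, 9th, ...), then convert every letter to lowercase.
Working it through for "nOmADIc": intermediate "mI", final "mi".
(Check on "flUsTEr": → "UE" → "ue" ✓)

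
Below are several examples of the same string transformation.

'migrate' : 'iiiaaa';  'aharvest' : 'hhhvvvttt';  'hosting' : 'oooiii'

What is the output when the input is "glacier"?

Each output is the input with this applied: keep one character in every 3, starting at position 2 (positions 2nd, 5th, 8th, ...), then repeat every character 3 times.
Starting from "glacier": after the first operation, "li"; after the second, "llliii".
(Check on "aharvest": → "hvt" → "hhhvvvttt" ✓)

llliii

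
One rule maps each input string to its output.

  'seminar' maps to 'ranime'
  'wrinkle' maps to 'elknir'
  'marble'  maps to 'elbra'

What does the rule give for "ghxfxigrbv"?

Looking at the pairs, the operation is to reverse the string, then delete the last character.
Applying both steps to "ghxfxigrbv": "vbrgixfxhg", then "vbrgixfxh".

vbrgixfxh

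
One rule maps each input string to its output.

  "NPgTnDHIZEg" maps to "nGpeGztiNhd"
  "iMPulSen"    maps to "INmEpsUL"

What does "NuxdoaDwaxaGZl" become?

Rule — take characters alternately from the front and the back (1st, last, 2nd, 2nd-last, ...), then flip the case of every letter.
Working it through for "NuxdoaDwaxaGZl": intermediate "NluZxGdaoxaaDw", final "nLUzXgDAOXAAdW".

nLUzXgDAOXAAdW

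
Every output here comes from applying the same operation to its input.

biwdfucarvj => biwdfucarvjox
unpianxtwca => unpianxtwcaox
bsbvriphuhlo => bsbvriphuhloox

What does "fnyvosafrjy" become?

fnyvosafrjyox

Each output is the input with this applied: append "ox".
On "fnyvosafrjy" that produces "fnyvosafrjyox".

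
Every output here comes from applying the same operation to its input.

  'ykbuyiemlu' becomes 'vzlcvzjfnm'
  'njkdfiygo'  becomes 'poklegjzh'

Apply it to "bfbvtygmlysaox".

ycgcwuzhnmztbp

Rule — move the last character to the front, then shift every letter 1 place forward in the alphabet (wrapping around).
For "bfbvtygmlysaox", step one produces "xbfbvtygmlysao"; step two turns that into "ycgcwuzhnmztbp".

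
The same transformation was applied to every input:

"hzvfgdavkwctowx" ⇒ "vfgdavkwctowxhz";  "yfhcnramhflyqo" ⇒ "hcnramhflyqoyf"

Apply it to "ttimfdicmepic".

The pattern: move the first 2 characters to the end (rotate left by 2).
So "ttimfdicmepic" becomes "imfdicmepictt".

imfdicmepictt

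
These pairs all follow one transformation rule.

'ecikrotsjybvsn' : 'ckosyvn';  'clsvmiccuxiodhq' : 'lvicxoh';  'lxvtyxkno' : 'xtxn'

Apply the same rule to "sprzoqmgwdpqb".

pzqgdq

The rule is to keep every other character starting from the second (positions 2nd, 4th, 6th, ...).
For "sprzoqmgwdpqb" the result is "pzqgdq".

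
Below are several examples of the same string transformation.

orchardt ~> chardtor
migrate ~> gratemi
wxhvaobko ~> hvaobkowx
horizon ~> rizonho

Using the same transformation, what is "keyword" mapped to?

ywordke

The transformation: move the first 2 characters to the end (rotate left by 2).
Doing the same to "keyword": "ywordke".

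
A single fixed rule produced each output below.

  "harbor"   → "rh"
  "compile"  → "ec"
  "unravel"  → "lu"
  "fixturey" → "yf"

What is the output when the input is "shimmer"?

Looking at the pairs, the operation is to move the last character to the front, then keep only the first 2 characters.
For "shimmer" the result is "rs".

rs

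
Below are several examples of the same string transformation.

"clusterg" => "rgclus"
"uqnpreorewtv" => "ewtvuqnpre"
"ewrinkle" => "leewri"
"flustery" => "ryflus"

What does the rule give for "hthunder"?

erhthu

Rule — swap the front and back halves of the string, then delete the first 2 characters.
Applying both steps to "hthunder": "nderhthu", then "erhthu".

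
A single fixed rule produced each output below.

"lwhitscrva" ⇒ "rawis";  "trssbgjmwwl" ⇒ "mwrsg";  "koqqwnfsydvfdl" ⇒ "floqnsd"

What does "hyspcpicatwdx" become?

Rule — keep every other character starting from the second (positions 2nd, 4th, 6th, ...), then move the last 2 characters to the front (rotate right by 2).
Working it through for "hyspcpicatwdx": intermediate "yppctd", final "tdyppc".
(Check on "trssbgjmwwl": → "rsgmw" → "mwrsg" ✓)

tdyppc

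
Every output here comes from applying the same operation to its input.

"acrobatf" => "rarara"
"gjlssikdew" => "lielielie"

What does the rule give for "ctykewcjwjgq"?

The rule is to keep one character in every 3, starting at position 3 (positions 3rd, 6th, 9th, ...), then write the whole string 3 times in a row.
On "ctykewcjwjgq": the first step gives "ywwq", and the second then gives "ywwqywwqywwq".

ywwqywwqywwq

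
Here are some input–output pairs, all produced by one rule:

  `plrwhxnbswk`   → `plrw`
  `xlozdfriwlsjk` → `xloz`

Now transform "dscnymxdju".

dscn

The rule is to keep only the first 4 characters.
For "dscnymxdju" the result is "dscn".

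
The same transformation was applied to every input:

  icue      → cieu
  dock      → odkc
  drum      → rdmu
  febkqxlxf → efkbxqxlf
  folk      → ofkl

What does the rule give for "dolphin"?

odplihn

In each case the input is transformed by: swap each adjacent pair of characters (1↔2, 3↔4, ...).
"dolphin" → "odplihn".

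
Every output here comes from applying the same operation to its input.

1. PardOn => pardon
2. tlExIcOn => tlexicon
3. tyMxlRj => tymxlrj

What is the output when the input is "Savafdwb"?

savafdwb

The rule is to convert every letter to lowercase.
"Savafdwb" → "savafdwb".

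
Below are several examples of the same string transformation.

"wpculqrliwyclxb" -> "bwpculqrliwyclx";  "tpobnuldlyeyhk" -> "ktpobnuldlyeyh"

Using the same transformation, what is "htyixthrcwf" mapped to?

fhtyixthrcw

What's happening: move the last character to the front.
On "htyixthrcwf" that produces "fhtyixthrcw".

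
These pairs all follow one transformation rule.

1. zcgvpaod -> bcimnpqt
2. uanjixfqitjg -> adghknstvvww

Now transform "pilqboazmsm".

Each output is the input with this applied: shift every letter 13 places forward in the alphabet (wrapping around) — i.e. ROT13, then sort the characters into alphabetical order.
For "pilqboazmsm", step one produces "cvydobnmzfz"; step two turns that into "bcdfmnovyzz".

bcdfmnovyzz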